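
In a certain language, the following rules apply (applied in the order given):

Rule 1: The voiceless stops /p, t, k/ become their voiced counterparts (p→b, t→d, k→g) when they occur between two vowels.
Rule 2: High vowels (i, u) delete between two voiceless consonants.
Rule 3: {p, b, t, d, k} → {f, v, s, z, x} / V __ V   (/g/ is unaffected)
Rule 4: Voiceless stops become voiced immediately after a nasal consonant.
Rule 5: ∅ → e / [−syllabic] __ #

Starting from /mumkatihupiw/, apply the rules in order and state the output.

mumgazihuviwe

Rule 1 (intervocalic voicing): /t/ is a voiceless stop between vowels /a/ and /i/, so it voices to [d]. /p/ is a voiceless stop between vowels /u/ and /i/, so it voices to [b]. /mumkatihupiw/ → mumkadihubiw.
Rule 2 (high vowel syncope): no segment meets the environment; /mumkadihubiw/ is unchanged.
Rule 3 (intervocalic spirantization): /d/ is a stop between vowels /a/ and /i/, so it spirantizes to the fricative [z]. /b/ is a stop between vowels /u/ and /i/, so it spirantizes to the fricative [v]. /mumkadihubiw/ → mumkazihuviw.
Rule 4 (post-nasal voicing): /k/ is a voiceless stop immediately after the nasal /m/, so it voices to [g]. /mumkazihuviw/ → mumgazihuviw.
Rule 5 (final e-epenthesis): the form ends in the consonant /w/, so [e] is inserted word-finally. /mumgazihuviw/ → mumgazihuviwe.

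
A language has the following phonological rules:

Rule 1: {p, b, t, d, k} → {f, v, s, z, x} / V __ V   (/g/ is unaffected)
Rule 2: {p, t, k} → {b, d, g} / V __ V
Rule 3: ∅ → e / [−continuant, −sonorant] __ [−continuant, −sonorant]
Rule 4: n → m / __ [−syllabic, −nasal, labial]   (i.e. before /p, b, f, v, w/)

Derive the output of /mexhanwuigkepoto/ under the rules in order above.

Rule 1 (intervocalic spirantization): /p/ is a stop between vowels /e/ and /o/, so it spirantizes to the fricative [f]. /t/ is a stop between vowels /o/ and /o/, so it spirantizes to the fricative [s]. /mexhanwuigkepoto/ → mexhanwuigkefoso.
Rule 2 (intervocalic voicing): no segment meets the environment; /mexhanwuigkefoso/ is unchanged.
Rule 3 (stop-cluster e-epenthesis): /g/ and /k/ form a stop–stop cluster, so [e] is inserted between them. /mexhanwuigkefoso/ → mexhanwuigekefoso.
Rule 4 (nasal place assimilation): /n/ precedes the labial consonant /w/, so it assimilates in place to [m]. /mexhanwuigekefoso/ → mexhamwuigekefoso.

mexhamwuigekefoso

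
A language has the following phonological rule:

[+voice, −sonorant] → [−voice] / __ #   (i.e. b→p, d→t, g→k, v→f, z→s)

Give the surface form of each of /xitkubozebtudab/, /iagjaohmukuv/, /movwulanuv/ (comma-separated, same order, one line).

xitkubozebtudap, iagjaohmukuf, movwulanuf

/xitkubozebtudab/: /b/ is a voiced obstruent in word-final position, so it devoices to [p]. → [xitkubozebtudap].
/iagjaohmukuv/: /v/ is a voiced obstruent in word-final position, so it devoices to [f]. → [iagjaohmukuf].
/movwulanuv/: /v/ is a voiced obstruent in word-final position, so it devoices to [f]. → [movwulanuf].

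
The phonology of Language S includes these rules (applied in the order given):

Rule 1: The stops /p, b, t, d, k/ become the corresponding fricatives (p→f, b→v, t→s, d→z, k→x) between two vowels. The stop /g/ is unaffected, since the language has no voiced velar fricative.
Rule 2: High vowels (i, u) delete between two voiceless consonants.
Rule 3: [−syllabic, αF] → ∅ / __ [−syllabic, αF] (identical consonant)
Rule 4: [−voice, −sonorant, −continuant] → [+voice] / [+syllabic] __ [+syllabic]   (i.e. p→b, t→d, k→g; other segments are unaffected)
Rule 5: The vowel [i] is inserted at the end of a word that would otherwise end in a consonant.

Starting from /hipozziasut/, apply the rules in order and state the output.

Rule 1 (intervocalic spirantization): /p/ is a stop between vowels /i/ and /o/, so it spirantizes to the fricative [f]. /hipozziasut/ → hifozziasut.
Rule 2 (high vowel syncope): /i/ is a high vowel flanked by voiceless consonants /h/ and /f/, so it deletes. /u/ is a high vowel flanked by voiceless consonants /s/ and /t/, so it deletes. /hifozziasut/ → hfozziast.
Rule 3 (degemination): /zz/ is a geminate; the first /z/ deletes. /hfozziast/ → hfoziast.
Rule 4 (intervocalic voicing): no segment meets the environment; /hfoziast/ is unchanged.
Rule 5 (final i-epenthesis): the form ends in the consonant /t/, so [i] is inserted word-finally. /hfoziast/ → hfoziasti.

hfoziasti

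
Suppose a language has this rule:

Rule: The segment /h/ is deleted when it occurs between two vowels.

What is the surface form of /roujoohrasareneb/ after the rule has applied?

roujoohrasareneb

No segment of /roujoohrasareneb/ meets the structural description of the rule, so the form surfaces unchanged.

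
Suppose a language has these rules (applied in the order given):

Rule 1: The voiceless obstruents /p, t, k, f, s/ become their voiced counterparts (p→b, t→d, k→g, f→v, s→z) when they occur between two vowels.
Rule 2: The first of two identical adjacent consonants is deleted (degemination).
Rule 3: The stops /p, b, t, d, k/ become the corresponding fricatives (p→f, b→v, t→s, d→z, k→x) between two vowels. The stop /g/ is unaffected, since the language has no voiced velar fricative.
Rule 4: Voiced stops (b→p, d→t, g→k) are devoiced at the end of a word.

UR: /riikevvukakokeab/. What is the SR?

Rule 1 (intervocalic voicing): /k/ is a voiceless obstruent between vowels /i/ and /e/, so it voices to [g]. /k/ is a voiceless obstruent between vowels /u/ and /a/, so it voices to [g]. /k/ is a voiceless obstruent between vowels /a/ and /o/, so it voices to [g]. /k/ is a voiceless obstruent between vowels /o/ and /e/, so it voices to [g]. /riikevvukakokeab/ → riigevvugagogeab.
Rule 2 (degemination): /vv/ is a geminate; the first /v/ deletes. /riigevvugagogeab/ → riigevugagogeab.
Rule 3 (intervocalic spirantization): no segment meets the environment; /riigevugagogeab/ is unchanged.
Rule 4 (final devoicing): /b/ is a voiced stop in word-final position, so it devoices to [p]. /riigevugagogeab/ → riigevugagogeap.

riigevugagogeap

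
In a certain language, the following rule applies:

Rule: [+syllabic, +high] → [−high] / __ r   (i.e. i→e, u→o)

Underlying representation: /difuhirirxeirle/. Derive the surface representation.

difuhererxeerle

/i/ is a high vowel immediately before /r/, so it lowers to [e].
/i/ is a high vowel immediately before /r/, so it lowers to [e].
/i/ is a high vowel immediately before /r/, so it lowers to [e].
The other instances of /i/, /u/ do not occur in the required environment and remain unchanged.
Surface form: [difuhererxeerle].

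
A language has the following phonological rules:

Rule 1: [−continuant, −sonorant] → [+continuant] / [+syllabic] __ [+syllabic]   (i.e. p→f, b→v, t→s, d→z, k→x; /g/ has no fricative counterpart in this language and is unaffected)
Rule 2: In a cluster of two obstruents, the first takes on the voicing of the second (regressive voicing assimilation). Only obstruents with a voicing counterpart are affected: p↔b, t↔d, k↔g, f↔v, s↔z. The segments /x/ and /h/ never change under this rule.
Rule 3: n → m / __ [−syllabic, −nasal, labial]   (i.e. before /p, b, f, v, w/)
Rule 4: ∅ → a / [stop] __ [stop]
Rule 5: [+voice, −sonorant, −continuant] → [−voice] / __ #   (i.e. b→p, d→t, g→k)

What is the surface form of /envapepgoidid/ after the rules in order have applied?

Rule 1 (intervocalic spirantization): /p/ is a stop between vowels /a/ and /e/, so it spirantizes to the fricative [f]. /d/ is a stop between vowels /i/ and /i/, so it spirantizes to the fricative [z]. /envapepgoidid/ → envafepgoizid.
Rule 2 (regressive voicing assimilation): /p/ precedes the voiced obstruent /g/, so it voices to [b] by assimilation. /envafepgoizid/ → envafebgoizid.
Rule 3 (nasal place assimilation): /n/ precedes the labial consonant /v/, so it assimilates in place to [m]. /envafebgoizid/ → emvafebgoizid.
Rule 4 (stop-cluster a-epenthesis): /b/ and /g/ form a stop–stop cluster, so [a] is inserted between them. /emvafebgoizid/ → emvafebagoizid.
Rule 5 (final devoicing): /d/ is a voiced stop in word-final position, so it devoices to [t]. /emvafebagoizid/ → emvafebagoizit.

emvafebagoizit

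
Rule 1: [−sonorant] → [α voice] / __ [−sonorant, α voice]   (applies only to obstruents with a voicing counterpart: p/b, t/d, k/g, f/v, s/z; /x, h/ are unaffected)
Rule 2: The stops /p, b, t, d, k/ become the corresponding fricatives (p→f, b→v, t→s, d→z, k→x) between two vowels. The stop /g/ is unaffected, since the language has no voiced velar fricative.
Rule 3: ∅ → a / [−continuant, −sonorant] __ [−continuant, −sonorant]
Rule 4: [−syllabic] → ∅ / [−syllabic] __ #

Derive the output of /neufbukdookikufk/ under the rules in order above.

neuvbugadooxixuf

Rule 1 (regressive voicing assimilation): /f/ precedes the voiced obstruent /b/, so it voices to [v] by assimilation. /k/ precedes the voiced obstruent /d/, so it voices to [g] by assimilation. /neufbukdookikufk/ → neuvbugdookikufk.
Rule 2 (intervocalic spirantization): /k/ is a stop between vowels /o/ and /i/, so it spirantizes to the fricative [x]. /k/ is a stop between vowels /i/ and /u/, so it spirantizes to the fricative [x]. /neuvbugdookikufk/ → neuvbugdooxixufk.
Rule 3 (stop-cluster a-epenthesis): /g/ and /d/ form a stop–stop cluster, so [a] is inserted between them. /neuvbugdooxixufk/ → neuvbugadooxixufk.
Rule 4 (final cluster simplification): /k/ is the second consonant of a word-final cluster /fk/, so it deletes. /neuvbugadooxixufk/ → neuvbugadooxixuf.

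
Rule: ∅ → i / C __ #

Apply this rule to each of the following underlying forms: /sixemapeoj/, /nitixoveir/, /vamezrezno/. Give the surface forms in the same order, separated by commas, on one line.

sixemapeoji, nitixoveiri, vamezrezno

/sixemapeoj/: the form ends in the consonant /j/, so [i] is inserted word-finally. → [sixemapeoji].
/nitixoveir/: the form ends in the consonant /r/, so [i] is inserted word-finally. → [nitixoveiri].
/vamezrezno/: the rule's environment is not met; surfaces unchanged as [vamezrezno].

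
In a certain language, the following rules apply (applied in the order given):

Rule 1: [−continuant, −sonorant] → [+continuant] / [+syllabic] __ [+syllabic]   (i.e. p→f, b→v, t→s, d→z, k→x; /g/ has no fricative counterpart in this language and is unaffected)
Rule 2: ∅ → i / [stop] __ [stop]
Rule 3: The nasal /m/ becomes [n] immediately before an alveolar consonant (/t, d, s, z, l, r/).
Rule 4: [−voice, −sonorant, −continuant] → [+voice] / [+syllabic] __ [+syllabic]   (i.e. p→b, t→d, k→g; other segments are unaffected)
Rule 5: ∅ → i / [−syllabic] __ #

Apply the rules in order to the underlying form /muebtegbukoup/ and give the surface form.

Rule 1 (intervocalic spirantization): /k/ is a stop between vowels /u/ and /o/, so it spirantizes to the fricative [x]. /muebtegbukoup/ → muebtegbuxoup.
Rule 2 (stop-cluster i-epenthesis): /b/ and /t/ form a stop–stop cluster, so [i] is inserted between them. /g/ and /b/ form a stop–stop cluster, so [i] is inserted between them. /muebtegbuxoup/ → muebitegibuxoup.
Rule 3 (nasal place assimilation): no segment meets the environment; /muebitegibuxoup/ is unchanged.
Rule 4 (intervocalic voicing): /t/ is a voiceless stop between vowels /i/ and /e/, so it voices to [d]. /muebitegibuxoup/ → muebidegibuxoup.
Rule 5 (final i-epenthesis): the form ends in the consonant /p/, so [i] is inserted word-finally. /muebidegibuxoup/ → muebidegibuxoupi.

muebidegibuxoupi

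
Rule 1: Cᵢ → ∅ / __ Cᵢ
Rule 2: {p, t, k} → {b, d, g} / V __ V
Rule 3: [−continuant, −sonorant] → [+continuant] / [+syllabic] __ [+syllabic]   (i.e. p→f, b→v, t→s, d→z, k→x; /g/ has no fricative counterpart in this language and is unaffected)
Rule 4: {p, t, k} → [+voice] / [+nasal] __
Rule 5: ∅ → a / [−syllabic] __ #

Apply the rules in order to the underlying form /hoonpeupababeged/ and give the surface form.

hoonbeuvavavegeda

Rule 1 (degemination): no segment meets the environment; /hoonpeupababeged/ is unchanged.
Rule 2 (intervocalic voicing): /p/ is a voiceless stop between vowels /u/ and /a/, so it voices to [b]. /hoonpeupababeged/ → hoonpeubababeged.
Rule 3 (intervocalic spirantization): /b/ is a stop between vowels /u/ and /a/, so it spirantizes to the fricative [v]. /b/ is a stop between vowels /a/ and /a/, so it spirantizes to the fricative [v]. /b/ is a stop between vowels /a/ and /e/, so it spirantizes to the fricative [v]. /hoonpeubababeged/ → hoonpeuvavaveged.
Rule 4 (post-nasal voicing): /p/ is a voiceless stop immediately after the nasal /n/, so it voices to [b]. /hoonpeuvavaveged/ → hoonbeuvavaveged.
Rule 5 (final a-epenthesis): the form ends in the consonant /d/, so [a] is inserted word-finally. /hoonbeuvavaveged/ → hoonbeuvavavegeda.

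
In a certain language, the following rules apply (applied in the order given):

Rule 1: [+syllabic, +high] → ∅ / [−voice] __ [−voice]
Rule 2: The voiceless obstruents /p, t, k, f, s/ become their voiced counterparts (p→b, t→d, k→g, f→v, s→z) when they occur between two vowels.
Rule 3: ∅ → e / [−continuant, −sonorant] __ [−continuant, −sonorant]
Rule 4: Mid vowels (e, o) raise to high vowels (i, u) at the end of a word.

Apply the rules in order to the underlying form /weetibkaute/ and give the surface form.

Rule 1 (high vowel syncope): no segment meets the environment; /weetibkaute/ is unchanged.
Rule 2 (intervocalic voicing): /t/ is a voiceless obstruent between vowels /e/ and /i/, so it voices to [d]. /t/ is a voiceless obstruent between vowels /u/ and /e/, so it voices to [d]. /weetibkaute/ → weedibkaude.
Rule 3 (stop-cluster e-epenthesis): /b/ and /k/ form a stop–stop cluster, so [e] is inserted between them. /weedibkaude/ → weedibekaude.
Rule 4 (final vowel raising): /e/ is a mid vowel in word-final position, so it raises to [i]. /weedibekaude/ → weedibekaudi.

weedibekaudi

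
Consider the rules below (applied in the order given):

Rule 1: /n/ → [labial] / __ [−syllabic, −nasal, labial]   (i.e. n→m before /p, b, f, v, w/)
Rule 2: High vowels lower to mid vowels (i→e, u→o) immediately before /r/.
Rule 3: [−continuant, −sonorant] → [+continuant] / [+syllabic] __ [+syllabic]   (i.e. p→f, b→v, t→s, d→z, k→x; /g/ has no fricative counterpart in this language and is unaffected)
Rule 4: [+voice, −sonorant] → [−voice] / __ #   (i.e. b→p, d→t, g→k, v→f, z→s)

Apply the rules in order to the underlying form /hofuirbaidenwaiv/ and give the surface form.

hofuerbaizemwaif

Rule 1 (nasal place assimilation): /n/ precedes the labial consonant /w/, so it assimilates in place to [m]. /hofuirbaidenwaiv/ → hofuirbaidemwaiv.
Rule 2 (pre-rhotic lowering): /i/ is a high vowel immediately before /r/, so it lowers to [e]. /hofuirbaidemwaiv/ → hofuerbaidemwaiv.
Rule 3 (intervocalic spirantization): /d/ is a stop between vowels /i/ and /e/, so it spirantizes to the fricative [z]. /hofuerbaidemwaiv/ → hofuerbaizemwaiv.
Rule 4 (final devoicing): /v/ is a voiced obstruent in word-final position, so it devoices to [f]. /hofuerbaizemwaiv/ → hofuerbaizemwaif.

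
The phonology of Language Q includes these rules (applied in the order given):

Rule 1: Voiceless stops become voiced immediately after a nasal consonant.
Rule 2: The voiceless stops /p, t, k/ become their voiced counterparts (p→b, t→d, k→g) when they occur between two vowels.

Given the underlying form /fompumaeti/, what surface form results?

fombumaedi

Rule 1 (post-nasal voicing): /p/ is a voiceless stop immediately after the nasal /m/, so it voices to [b]. /fompumaeti/ → fombumaeti.
Rule 2 (intervocalic voicing): /t/ is a voiceless stop between vowels /e/ and /i/, so it voices to [d]. /fombumaeti/ → fombumaedi.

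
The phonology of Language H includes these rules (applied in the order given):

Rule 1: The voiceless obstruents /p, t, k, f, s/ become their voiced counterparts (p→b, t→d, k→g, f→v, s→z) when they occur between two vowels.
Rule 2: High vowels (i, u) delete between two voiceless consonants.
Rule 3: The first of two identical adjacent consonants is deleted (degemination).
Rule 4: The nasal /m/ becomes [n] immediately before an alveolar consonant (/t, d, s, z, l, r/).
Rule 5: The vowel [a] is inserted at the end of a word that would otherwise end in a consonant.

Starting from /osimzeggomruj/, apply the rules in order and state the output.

Rule 1 (intervocalic voicing): /s/ is a voiceless obstruent between vowels /o/ and /i/, so it voices to [z]. /osimzeggomruj/ → ozimzeggomruj.
Rule 2 (high vowel syncope): no segment meets the environment; /ozimzeggomruj/ is unchanged.
Rule 3 (degemination): /gg/ is a geminate; the first /g/ deletes. /ozimzeggomruj/ → ozimzegomruj.
Rule 4 (nasal place assimilation): /m/ precedes the alveolar consonant /z/, so it assimilates in place to [n]. /m/ precedes the alveolar consonant /r/, so it assimilates in place to [n]. /ozimzegomruj/ → ozinzegonruj.
Rule 5 (final a-epenthesis): the form ends in the consonant /j/, so [a] is inserted word-finally. /ozinzegonruj/ → ozinzegonruja.

ozinzegonruja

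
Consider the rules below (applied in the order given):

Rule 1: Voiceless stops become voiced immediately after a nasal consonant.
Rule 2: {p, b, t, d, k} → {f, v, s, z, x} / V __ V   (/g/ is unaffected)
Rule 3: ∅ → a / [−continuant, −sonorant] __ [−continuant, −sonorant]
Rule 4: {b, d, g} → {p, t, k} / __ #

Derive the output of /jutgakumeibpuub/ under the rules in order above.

Rule 1 (post-nasal voicing): no segment meets the environment; /jutgakumeibpuub/ is unchanged.
Rule 2 (intervocalic spirantization): /k/ is a stop between vowels /a/ and /u/, so it spirantizes to the fricative [x]. /jutgakumeibpuub/ → jutgaxumeibpuub.
Rule 3 (stop-cluster a-epenthesis): /t/ and /g/ form a stop–stop cluster, so [a] is inserted between them. /b/ and /p/ form a stop–stop cluster, so [a] is inserted between them. /jutgaxumeibpuub/ → jutagaxumeibapuub.
Rule 4 (final devoicing): /b/ is a voiced stop in word-final position, so it devoices to [p]. /jutagaxumeibapuub/ → jutagaxumeibapuup.

jutagaxumeibapuup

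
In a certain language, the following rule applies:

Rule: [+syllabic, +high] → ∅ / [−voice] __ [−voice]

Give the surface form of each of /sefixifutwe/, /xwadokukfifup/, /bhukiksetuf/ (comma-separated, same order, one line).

/sefixifutwe/: /i/ is a high vowel flanked by voiceless consonants /f/ and /x/, so it deletes. /i/ is a high vowel flanked by voiceless consonants /x/ and /f/, so it deletes. /u/ is a high vowel flanked by voiceless consonants /f/ and /t/, so it deletes. → [sefxftwe].
/xwadokukfifup/: /u/ is a high vowel flanked by voiceless consonants /k/ and /k/, so it deletes. /i/ is a high vowel flanked by voiceless consonants /f/ and /f/, so it deletes. /u/ is a high vowel flanked by voiceless consonants /f/ and /p/, so it deletes. → [xwadokkffp].
/bhukiksetuf/: /u/ is a high vowel flanked by voiceless consonants /h/ and /k/, so it deletes. /i/ is a high vowel flanked by voiceless consonants /k/ and /k/, so it deletes. /u/ is a high vowel flanked by voiceless consonants /t/ and /f/, so it deletes. → [bhkksetf].

sefxftwe, xwadokkffp, bhkksetf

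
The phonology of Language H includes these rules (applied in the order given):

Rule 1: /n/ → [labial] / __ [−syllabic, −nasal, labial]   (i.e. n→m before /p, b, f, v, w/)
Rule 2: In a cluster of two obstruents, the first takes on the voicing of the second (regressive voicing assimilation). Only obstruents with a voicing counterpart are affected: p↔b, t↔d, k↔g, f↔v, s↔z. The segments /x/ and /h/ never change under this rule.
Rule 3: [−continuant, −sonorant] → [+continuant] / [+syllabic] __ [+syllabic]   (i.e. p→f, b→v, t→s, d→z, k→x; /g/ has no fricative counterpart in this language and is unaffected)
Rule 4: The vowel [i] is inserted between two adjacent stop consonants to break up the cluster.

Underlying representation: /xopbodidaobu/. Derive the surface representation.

xobibozizaovu

Rule 1 (nasal place assimilation): no segment meets the environment; /xopbodidaobu/ is unchanged.
Rule 2 (regressive voicing assimilation): /p/ precedes the voiced obstruent /b/, so it voices to [b] by assimilation. /xopbodidaobu/ → xobbodidaobu.
Rule 3 (intervocalic spirantization): /d/ is a stop between vowels /o/ and /i/, so it spirantizes to the fricative [z]. /d/ is a stop between vowels /i/ and /a/, so it spirantizes to the fricative [z]. /b/ is a stop between vowels /o/ and /u/, so it spirantizes to the fricative [v]. /xobbodidaobu/ → xobbozizaovu.
Rule 4 (stop-cluster i-epenthesis): /b/ and /b/ form a stop–stop cluster, so [i] is inserted between them. /xobbozizaovu/ → xobibozizaovu.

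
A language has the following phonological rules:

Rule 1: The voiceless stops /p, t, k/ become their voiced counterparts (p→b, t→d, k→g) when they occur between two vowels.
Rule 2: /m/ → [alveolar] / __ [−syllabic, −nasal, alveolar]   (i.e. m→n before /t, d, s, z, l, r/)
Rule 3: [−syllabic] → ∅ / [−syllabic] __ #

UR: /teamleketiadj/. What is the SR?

teanlegediad

Rule 1 (intervocalic voicing): /k/ is a voiceless stop between vowels /e/ and /e/, so it voices to [g]. /t/ is a voiceless stop between vowels /e/ and /i/, so it voices to [d]. /teamleketiadj/ → teamlegediadj.
Rule 2 (nasal place assimilation): /m/ precedes the alveolar consonant /l/, so it assimilates in place to [n]. /teamlegediadj/ → teanlegediadj.
Rule 3 (final cluster simplification): /j/ is the second consonant of a word-final cluster /dj/, so it deletes. /teanlegediadj/ → teanlegediad.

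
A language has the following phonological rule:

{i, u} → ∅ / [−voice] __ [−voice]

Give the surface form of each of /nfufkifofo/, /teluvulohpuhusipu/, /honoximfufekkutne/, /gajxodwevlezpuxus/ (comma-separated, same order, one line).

/nfufkifofo/: /u/ is a high vowel flanked by voiceless consonants /f/ and /f/, so it deletes. /i/ is a high vowel flanked by voiceless consonants /k/ and /f/, so it deletes. → [nffkfofo].
/teluvulohpuhusipu/: /u/ is a high vowel flanked by voiceless consonants /p/ and /h/, so it deletes. /u/ is a high vowel flanked by voiceless consonants /h/ and /s/, so it deletes. /i/ is a high vowel flanked by voiceless consonants /s/ and /p/, so it deletes. → [teluvulohphspu].
/honoximfufekkutne/: /u/ is a high vowel flanked by voiceless consonants /f/ and /f/, so it deletes. /u/ is a high vowel flanked by voiceless consonants /k/ and /t/, so it deletes. → [honoximffekktne].
/gajxodwevlezpuxus/: /u/ is a high vowel flanked by voiceless consonants /p/ and /x/, so it deletes. /u/ is a high vowel flanked by voiceless consonants /x/ and /s/, so it deletes. → [gajxodwevlezpxs].

nffkfofo, teluvulohphspu, honoximffekktne, gajxodwevlezpxs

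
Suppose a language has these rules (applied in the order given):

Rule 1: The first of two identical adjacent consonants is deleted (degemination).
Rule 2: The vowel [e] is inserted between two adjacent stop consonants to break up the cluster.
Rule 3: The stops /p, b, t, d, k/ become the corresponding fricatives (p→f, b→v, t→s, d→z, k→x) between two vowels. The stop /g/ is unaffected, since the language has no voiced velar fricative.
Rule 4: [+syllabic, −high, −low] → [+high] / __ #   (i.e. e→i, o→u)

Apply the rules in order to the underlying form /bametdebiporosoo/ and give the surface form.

Rule 1 (degemination): no segment meets the environment; /bametdebiporosoo/ is unchanged.
Rule 2 (stop-cluster e-epenthesis): /t/ and /d/ form a stop–stop cluster, so [e] is inserted between them. /bametdebiporosoo/ → bametedebiporosoo.
Rule 3 (intervocalic spirantization): /t/ is a stop between vowels /e/ and /e/, so it spirantizes to the fricative [s]. /d/ is a stop between vowels /e/ and /e/, so it spirantizes to the fricative [z]. /b/ is a stop between vowels /e/ and /i/, so it spirantizes to the fricative [v]. /p/ is a stop between vowels /i/ and /o/, so it spirantizes to the fricative [f]. /bametedebiporosoo/ → bamesezeviforosoo.
Rule 4 (final vowel raising): /o/ is a mid vowel in word-final position, so it raises to [u]. /bamesezeviforosoo/ → bamesezeviforosou.

bamesezeviforosou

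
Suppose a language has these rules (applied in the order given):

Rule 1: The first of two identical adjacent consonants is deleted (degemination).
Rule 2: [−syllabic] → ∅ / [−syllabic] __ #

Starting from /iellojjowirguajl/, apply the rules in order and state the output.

ielojowirguaj

Rule 1 (degemination): /ll/ is a geminate; the first /l/ deletes. /jj/ is a geminate; the first /j/ deletes. /iellojjowirguajl/ → ielojowirguajl.
Rule 2 (final cluster simplification): /l/ is the second consonant of a word-final cluster /jl/, so it deletes. /ielojowirguajl/ → ielojowirguaj.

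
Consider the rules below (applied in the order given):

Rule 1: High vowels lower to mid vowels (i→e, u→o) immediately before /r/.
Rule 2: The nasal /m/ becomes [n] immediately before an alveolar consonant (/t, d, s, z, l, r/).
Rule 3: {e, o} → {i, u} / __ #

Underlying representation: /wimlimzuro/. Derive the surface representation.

winlinzoru

Rule 1 (pre-rhotic lowering): /u/ is a high vowel immediately before /r/, so it lowers to [o]. /wimlimzuro/ → wimlimzoro.
Rule 2 (nasal place assimilation): /m/ precedes the alveolar consonant /l/, so it assimilates in place to [n]. /m/ precedes the alveolar consonant /z/, so it assimilates in place to [n]. /wimlimzoro/ → winlinzoro.
Rule 3 (final vowel raising): /o/ is a mid vowel in word-final position, so it raises to [u]. /winlinzoro/ → winlinzoru.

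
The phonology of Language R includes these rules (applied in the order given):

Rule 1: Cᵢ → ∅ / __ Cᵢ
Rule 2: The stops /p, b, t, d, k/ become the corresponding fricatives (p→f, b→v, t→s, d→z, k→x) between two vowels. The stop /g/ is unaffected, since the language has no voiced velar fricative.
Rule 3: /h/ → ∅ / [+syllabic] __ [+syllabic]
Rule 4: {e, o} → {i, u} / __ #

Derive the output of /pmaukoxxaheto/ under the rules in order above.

pmauxoxaesu

Rule 1 (degemination): /xx/ is a geminate; the first /x/ deletes. /pmaukoxxaheto/ → pmaukoxaheto.
Rule 2 (intervocalic spirantization): /k/ is a stop between vowels /u/ and /o/, so it spirantizes to the fricative [x]. /t/ is a stop between vowels /e/ and /o/, so it spirantizes to the fricative [s]. /pmaukoxaheto/ → pmauxoxaheso.
Rule 3 (intervocalic h-deletion): /h/ occurs between vowels /a/ and /e/, so it deletes. /pmauxoxaheso/ → pmauxoxaeso.
Rule 4 (final vowel raising): /o/ is a mid vowel in word-final position, so it raises to [u]. /pmauxoxaeso/ → pmauxoxaesu.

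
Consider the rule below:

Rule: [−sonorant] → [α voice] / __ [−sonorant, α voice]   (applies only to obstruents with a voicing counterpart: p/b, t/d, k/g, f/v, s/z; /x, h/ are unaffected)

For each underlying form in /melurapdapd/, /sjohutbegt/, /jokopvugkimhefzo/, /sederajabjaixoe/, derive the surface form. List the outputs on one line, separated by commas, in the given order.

melurabdabd, sjohudbekt, jokobvukkimhevzo, sederajabjaixoe

/melurapdapd/: /p/ precedes the voiced obstruent /d/, so it voices to [b] by assimilation. /p/ precedes the voiced obstruent /d/, so it voices to [b] by assimilation. → [melurabdabd].
/sjohutbegt/: /t/ precedes the voiced obstruent /b/, so it voices to [d] by assimilation. /g/ precedes the voiceless obstruent /t/, so it devoices to [k] by assimilation. → [sjohudbekt].
/jokopvugkimhefzo/: /p/ precedes the voiced obstruent /v/, so it voices to [b] by assimilation. /g/ precedes the voiceless obstruent /k/, so it devoices to [k] by assimilation. /f/ precedes the voiced obstruent /z/, so it voices to [v] by assimilation. → [jokobvukkimhevzo].
/sederajabjaixoe/: the rule's environment is not met; surfaces unchanged as [sederajabjaixoe].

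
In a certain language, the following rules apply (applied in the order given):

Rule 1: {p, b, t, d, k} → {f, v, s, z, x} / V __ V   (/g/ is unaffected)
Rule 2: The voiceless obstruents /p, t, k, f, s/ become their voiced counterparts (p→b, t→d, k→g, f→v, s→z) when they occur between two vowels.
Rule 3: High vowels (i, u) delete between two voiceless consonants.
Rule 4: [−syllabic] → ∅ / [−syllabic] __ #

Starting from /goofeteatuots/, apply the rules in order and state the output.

goovezeazuot

Rule 1 (intervocalic spirantization): /t/ is a stop between vowels /e/ and /e/, so it spirantizes to the fricative [s]. /t/ is a stop between vowels /a/ and /u/, so it spirantizes to the fricative [s]. /goofeteatuots/ → goofeseasuots.
Rule 2 (intervocalic voicing): /f/ is a voiceless obstruent between vowels /o/ and /e/, so it voices to [v]. /s/ is a voiceless obstruent between vowels /e/ and /e/, so it voices to [z]. /s/ is a voiceless obstruent between vowels /a/ and /u/, so it voices to [z]. /goofeseasuots/ → goovezeazuots.
Rule 3 (high vowel syncope): no segment meets the environment; /goovezeazuots/ is unchanged.
Rule 4 (final cluster simplification): /s/ is the second consonant of a word-final cluster /ts/, so it deletes. /goovezeazuots/ → goovezeazuot.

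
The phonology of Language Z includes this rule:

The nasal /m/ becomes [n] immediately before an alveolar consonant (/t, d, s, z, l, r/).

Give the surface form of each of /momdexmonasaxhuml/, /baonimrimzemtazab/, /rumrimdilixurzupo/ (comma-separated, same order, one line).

/momdexmonasaxhuml/: /m/ precedes the alveolar consonant /d/, so it assimilates in place to [n]. /m/ precedes the alveolar consonant /l/, so it assimilates in place to [n]. → [mondexmonasaxhunl].
/baonimrimzemtazab/: /m/ precedes the alveolar consonant /r/, so it assimilates in place to [n]. /m/ precedes the alveolar consonant /z/, so it assimilates in place to [n]. /m/ precedes the alveolar consonant /t/, so it assimilates in place to [n]. → [baoninrinzentazab].
/rumrimdilixurzupo/: /m/ precedes the alveolar consonant /r/, so it assimilates in place to [n]. /m/ precedes the alveolar consonant /d/, so it assimilates in place to [n]. → [runrindilixurzupo].

mondexmonasaxhunl, baoninrinzentazab, runrindilixurzupo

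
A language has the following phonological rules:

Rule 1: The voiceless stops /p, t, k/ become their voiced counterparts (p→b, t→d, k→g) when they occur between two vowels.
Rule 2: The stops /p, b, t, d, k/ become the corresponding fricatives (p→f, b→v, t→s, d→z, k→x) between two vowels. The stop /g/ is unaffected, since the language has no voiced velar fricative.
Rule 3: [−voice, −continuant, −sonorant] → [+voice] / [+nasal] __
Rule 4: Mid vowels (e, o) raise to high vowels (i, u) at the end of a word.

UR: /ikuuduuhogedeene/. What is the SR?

iguuzuuhogezeeni

Rule 1 (intervocalic voicing): /k/ is a voiceless stop between vowels /i/ and /u/, so it voices to [g]. /ikuuduuhogedeene/ → iguuduuhogedeene.
Rule 2 (intervocalic spirantization): /d/ is a stop between vowels /u/ and /u/, so it spirantizes to the fricative [z]. /d/ is a stop between vowels /e/ and /e/, so it spirantizes to the fricative [z]. /iguuduuhogedeene/ → iguuzuuhogezeene.
Rule 3 (post-nasal voicing): no segment meets the environment; /iguuzuuhogezeene/ is unchanged.
Rule 4 (final vowel raising): /e/ is a mid vowel in word-final position, so it raises to [i]. /iguuzuuhogezeene/ → iguuzuuhogezeeni.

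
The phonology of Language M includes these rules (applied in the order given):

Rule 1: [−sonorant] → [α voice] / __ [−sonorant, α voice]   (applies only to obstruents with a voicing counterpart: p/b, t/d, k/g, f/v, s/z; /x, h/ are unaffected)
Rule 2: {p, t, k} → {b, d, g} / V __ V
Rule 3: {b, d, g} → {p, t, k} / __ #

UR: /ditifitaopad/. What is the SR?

didifidaobat

Rule 1 (regressive voicing assimilation): no segment meets the environment; /ditifitaopad/ is unchanged.
Rule 2 (intervocalic voicing): /t/ is a voiceless stop between vowels /i/ and /i/, so it voices to [d]. /t/ is a voiceless stop between vowels /i/ and /a/, so it voices to [d]. /p/ is a voiceless stop between vowels /o/ and /a/, so it voices to [b]. /ditifitaopad/ → didifidaobad.
Rule 3 (final devoicing): /d/ is a voiced stop in word-final position, so it devoices to [t]. /didifidaobad/ → didifidaobat.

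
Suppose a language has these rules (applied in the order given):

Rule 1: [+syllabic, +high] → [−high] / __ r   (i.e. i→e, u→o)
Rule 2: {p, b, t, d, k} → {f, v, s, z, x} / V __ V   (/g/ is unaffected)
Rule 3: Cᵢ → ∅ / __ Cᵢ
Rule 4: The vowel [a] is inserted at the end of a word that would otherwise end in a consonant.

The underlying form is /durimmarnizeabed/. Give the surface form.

dorimarnizeaveda

Rule 1 (pre-rhotic lowering): /u/ is a high vowel immediately before /r/, so it lowers to [o]. /durimmarnizeabed/ → dorimmarnizeabed.
Rule 2 (intervocalic spirantization): /b/ is a stop between vowels /a/ and /e/, so it spirantizes to the fricative [v]. /dorimmarnizeabed/ → dorimmarnizeaved.
Rule 3 (degemination): /mm/ is a geminate; the first /m/ deletes. /dorimmarnizeaved/ → dorimarnizeaved.
Rule 4 (final a-epenthesis): the form ends in the consonant /d/, so [a] is inserted word-finally. /dorimarnizeaved/ → dorimarnizeaveda.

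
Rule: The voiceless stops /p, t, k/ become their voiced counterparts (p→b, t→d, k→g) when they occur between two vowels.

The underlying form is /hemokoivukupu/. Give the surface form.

hemogoivugubu

/k/ is a voiceless stop between vowels /o/ and /o/, so it voices to [g].
/k/ is a voiceless stop between vowels /u/ and /u/, so it voices to [g].
/p/ is a voiceless stop between vowels /u/ and /u/, so it voices to [b].
Surface form: [hemogoivugubu].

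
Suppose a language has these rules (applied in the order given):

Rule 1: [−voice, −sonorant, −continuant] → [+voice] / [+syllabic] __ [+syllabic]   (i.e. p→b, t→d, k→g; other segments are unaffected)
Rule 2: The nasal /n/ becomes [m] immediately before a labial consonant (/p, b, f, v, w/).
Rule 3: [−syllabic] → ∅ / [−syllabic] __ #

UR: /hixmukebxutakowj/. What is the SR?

hixmugebxudagow

Rule 1 (intervocalic voicing): /k/ is a voiceless stop between vowels /u/ and /e/, so it voices to [g]. /t/ is a voiceless stop between vowels /u/ and /a/, so it voices to [d]. /k/ is a voiceless stop between vowels /a/ and /o/, so it voices to [g]. /hixmukebxutakowj/ → hixmugebxudagowj.
Rule 2 (nasal place assimilation): no segment meets the environment; /hixmugebxudagowj/ is unchanged.
Rule 3 (final cluster simplification): /j/ is the second consonant of a word-final cluster /wj/, so it deletes. /hixmugebxudagowj/ → hixmugebxudagow.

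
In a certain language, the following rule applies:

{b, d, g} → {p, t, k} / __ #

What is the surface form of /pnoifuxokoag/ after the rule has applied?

pnoifuxokoak

/g/ is a voiced stop in word-final position, so it devoices to [k].
Surface form: [pnoifuxokoak].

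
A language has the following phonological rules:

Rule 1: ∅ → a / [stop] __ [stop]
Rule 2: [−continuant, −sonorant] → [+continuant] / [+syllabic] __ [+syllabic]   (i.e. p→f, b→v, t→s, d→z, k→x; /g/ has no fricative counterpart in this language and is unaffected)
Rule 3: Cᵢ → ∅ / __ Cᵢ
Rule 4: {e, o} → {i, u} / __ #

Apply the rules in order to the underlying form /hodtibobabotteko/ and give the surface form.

hozasivovavosasexu

Rule 1 (stop-cluster a-epenthesis): /d/ and /t/ form a stop–stop cluster, so [a] is inserted between them. /t/ and /t/ form a stop–stop cluster, so [a] is inserted between them. /hodtibobabotteko/ → hodatibobabotateko.
Rule 2 (intervocalic spirantization): /d/ is a stop between vowels /o/ and /a/, so it spirantizes to the fricative [z]. /t/ is a stop between vowels /a/ and /i/, so it spirantizes to the fricative [s]. /b/ is a stop between vowels /i/ and /o/, so it spirantizes to the fricative [v]. /b/ is a stop between vowels /o/ and /a/, so it spirantizes to the fricative [v]. /b/ is a stop between vowels /a/ and /o/, so it spirantizes to the fricative [v]. /t/ is a stop between vowels /o/ and /a/, so it spirantizes to the fricative [s]. /t/ is a stop between vowels /a/ and /e/, so it spirantizes to the fricative [s]. /k/ is a stop between vowels /e/ and /o/, so it spirantizes to the fricative [x]. /hodatibobabotateko/ → hozasivovavosasexo.
Rule 3 (degemination): no segment meets the environment; /hozasivovavosasexo/ is unchanged.
Rule 4 (final vowel raising): /o/ is a mid vowel in word-final position, so it raises to [u]. /hozasivovavosasexo/ → hozasivovavosasexu.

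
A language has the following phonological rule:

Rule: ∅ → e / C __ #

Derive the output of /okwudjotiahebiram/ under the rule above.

the form ends in the consonant /m/, so [e] is inserted word-finally.
Surface form: [okwudjotiahebirame].

okwudjotiahebirame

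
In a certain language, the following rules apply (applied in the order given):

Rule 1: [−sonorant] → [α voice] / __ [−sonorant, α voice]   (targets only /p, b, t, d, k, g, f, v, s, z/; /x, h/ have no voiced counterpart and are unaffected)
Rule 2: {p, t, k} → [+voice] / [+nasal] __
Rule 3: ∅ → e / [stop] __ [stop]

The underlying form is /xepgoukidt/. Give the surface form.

xebegoukitet

Rule 1 (regressive voicing assimilation): /p/ precedes the voiced obstruent /g/, so it voices to [b] by assimilation. /d/ precedes the voiceless obstruent /t/, so it devoices to [t] by assimilation. /xepgoukidt/ → xebgoukitt.
Rule 2 (post-nasal voicing): no segment meets the environment; /xebgoukitt/ is unchanged.
Rule 3 (stop-cluster e-epenthesis): /b/ and /g/ form a stop–stop cluster, so [e] is inserted between them. /t/ and /t/ form a stop–stop cluster, so [e] is inserted between them. /xebgoukitt/ → xebegoukitet.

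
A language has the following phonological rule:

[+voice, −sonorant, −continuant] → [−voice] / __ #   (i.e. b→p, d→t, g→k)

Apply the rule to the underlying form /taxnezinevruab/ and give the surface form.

taxnezinevruap

/b/ is a voiced stop in word-final position, so it devoices to [p].
Surface form: [taxnezinevruap].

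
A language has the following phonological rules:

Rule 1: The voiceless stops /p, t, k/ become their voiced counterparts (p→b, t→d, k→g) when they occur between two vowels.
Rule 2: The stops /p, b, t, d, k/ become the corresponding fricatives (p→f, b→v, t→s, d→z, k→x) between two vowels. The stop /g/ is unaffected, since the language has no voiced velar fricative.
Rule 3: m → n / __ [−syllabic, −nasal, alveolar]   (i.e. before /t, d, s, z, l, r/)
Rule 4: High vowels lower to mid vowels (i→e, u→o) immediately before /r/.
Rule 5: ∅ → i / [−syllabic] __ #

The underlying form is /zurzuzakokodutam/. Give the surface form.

Rule 1 (intervocalic voicing): /k/ is a voiceless stop between vowels /a/ and /o/, so it voices to [g]. /k/ is a voiceless stop between vowels /o/ and /o/, so it voices to [g]. /t/ is a voiceless stop between vowels /u/ and /a/, so it voices to [d]. /zurzuzakokodutam/ → zurzuzagogodudam.
Rule 2 (intervocalic spirantization): /d/ is a stop between vowels /o/ and /u/, so it spirantizes to the fricative [z]. /d/ is a stop between vowels /u/ and /a/, so it spirantizes to the fricative [z]. /zurzuzagogodudam/ → zurzuzagogozuzam.
Rule 3 (nasal place assimilation): no segment meets the environment; /zurzuzagogozuzam/ is unchanged.
Rule 4 (pre-rhotic lowering): /u/ is a high vowel immediately before /r/, so it lowers to [o]. /zurzuzagogozuzam/ → zorzuzagogozuzam.
Rule 5 (final i-epenthesis): the form ends in the consonant /m/, so [i] is inserted word-finally. /zorzuzagogozuzam/ → zorzuzagogozuzami.

zorzuzagogozuzami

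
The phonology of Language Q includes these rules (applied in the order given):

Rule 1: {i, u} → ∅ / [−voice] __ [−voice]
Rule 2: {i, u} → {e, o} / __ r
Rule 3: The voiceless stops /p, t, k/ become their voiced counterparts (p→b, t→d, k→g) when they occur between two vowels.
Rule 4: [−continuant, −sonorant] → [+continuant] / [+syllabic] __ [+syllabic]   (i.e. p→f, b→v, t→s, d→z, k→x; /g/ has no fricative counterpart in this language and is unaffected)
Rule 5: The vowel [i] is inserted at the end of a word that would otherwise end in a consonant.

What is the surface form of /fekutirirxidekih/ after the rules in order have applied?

Rule 1 (high vowel syncope): /u/ is a high vowel flanked by voiceless consonants /k/ and /t/, so it deletes. /i/ is a high vowel flanked by voiceless consonants /k/ and /h/, so it deletes. /fekutirirxidekih/ → fektirirxidekh.
Rule 2 (pre-rhotic lowering): /i/ is a high vowel immediately before /r/, so it lowers to [e]. /i/ is a high vowel immediately before /r/, so it lowers to [e]. /fektirirxidekh/ → fektererxidekh.
Rule 3 (intervocalic voicing): no segment meets the environment; /fektererxidekh/ is unchanged.
Rule 4 (intervocalic spirantization): /d/ is a stop between vowels /i/ and /e/, so it spirantizes to the fricative [z]. /fektererxidekh/ → fektererxizekh.
Rule 5 (final i-epenthesis): the form ends in the consonant /h/, so [i] is inserted word-finally. /fektererxizekh/ → fektererxizekhi.

fektererxizekhi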